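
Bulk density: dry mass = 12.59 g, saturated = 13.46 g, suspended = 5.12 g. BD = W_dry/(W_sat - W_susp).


BD = 12.59 / (13.46 - 5.12) = 12.59 / 8.34 = 1.51 g/cm^3

1.51


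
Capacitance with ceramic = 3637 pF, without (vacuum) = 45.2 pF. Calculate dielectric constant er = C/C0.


er = 3637 / 45.2 = 80.46

80.46


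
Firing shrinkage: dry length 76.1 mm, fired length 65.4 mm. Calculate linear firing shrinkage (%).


FS = (76.1 - 65.4) / 76.1 * 100 = 14.06%

14.06


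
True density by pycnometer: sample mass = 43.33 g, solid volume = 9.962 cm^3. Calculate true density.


TD = 43.33 / 9.962 = 4.35 g/cm^3

4.35


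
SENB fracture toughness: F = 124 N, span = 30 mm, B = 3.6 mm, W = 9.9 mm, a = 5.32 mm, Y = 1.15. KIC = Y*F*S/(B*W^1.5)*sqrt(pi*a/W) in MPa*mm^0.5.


KIC = 1.15*124*30/(3.6*9.9^1.5)*sqrt(pi*5.32/9.9) = 49.57

49.57


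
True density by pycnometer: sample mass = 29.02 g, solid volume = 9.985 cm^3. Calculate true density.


TD = 29.02 / 9.985 = 2.906 g/cm^3

2.906


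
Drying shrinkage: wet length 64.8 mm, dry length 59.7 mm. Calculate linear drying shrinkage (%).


DS = (64.8 - 59.7) / 64.8 * 100 = 7.87%

7.87


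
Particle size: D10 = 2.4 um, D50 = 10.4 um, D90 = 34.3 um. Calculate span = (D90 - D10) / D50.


Span = (34.3 - 2.4) / 10.4 = 31.9 / 10.4 = 3.067

3.067


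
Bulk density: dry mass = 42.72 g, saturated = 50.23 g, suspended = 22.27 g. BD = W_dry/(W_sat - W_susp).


BD = 42.72 / (50.23 - 22.27) = 42.72 / 27.96 = 1.528 g/cm^3

1.528


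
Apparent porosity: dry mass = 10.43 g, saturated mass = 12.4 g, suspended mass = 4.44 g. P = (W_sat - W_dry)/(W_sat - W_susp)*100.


P = (12.4 - 10.43) / (12.4 - 4.44) * 100 = 1.97 / 7.96 * 100 = 24.7%

24.7


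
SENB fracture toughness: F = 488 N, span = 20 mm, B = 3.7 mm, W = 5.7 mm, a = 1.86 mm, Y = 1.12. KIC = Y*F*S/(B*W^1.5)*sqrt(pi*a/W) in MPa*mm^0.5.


KIC = 1.12*488*20/(3.7*5.7^1.5)*sqrt(pi*1.86/5.7) = 219.81

219.81


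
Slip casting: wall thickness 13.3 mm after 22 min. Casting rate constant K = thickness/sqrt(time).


K = 13.3 / sqrt(22) = 13.3 / 4.6904 = 2.836 mm/min^0.5

2.836


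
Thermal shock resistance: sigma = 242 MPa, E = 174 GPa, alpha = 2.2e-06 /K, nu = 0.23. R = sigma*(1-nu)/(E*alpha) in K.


R = 242*(1-0.23)/(174*1000*2.2e-06) = 487 K

487


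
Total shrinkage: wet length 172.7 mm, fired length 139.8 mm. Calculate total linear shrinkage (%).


TS = (172.7 - 139.8) / 172.7 * 100 = 19.05%

19.05


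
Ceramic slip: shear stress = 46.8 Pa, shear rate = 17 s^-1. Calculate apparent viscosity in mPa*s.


eta = tau/gamma * 1000 = 46.8/17 * 1000 = 2752.9 mPa*s

2752.9


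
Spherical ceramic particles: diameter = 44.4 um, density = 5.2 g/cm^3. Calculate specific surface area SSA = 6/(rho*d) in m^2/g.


SSA = 6 / (5.2 * 44.4) = 0.026 m^2/g

0.026


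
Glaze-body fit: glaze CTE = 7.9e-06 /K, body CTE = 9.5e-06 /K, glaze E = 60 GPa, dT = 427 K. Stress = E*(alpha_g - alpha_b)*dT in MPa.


Stress = 60*1000*(7.9e-06 - 9.5e-06)*427 = -41.0 MPa

-41.0


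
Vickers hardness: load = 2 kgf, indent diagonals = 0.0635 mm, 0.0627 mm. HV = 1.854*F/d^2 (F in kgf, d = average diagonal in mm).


d_avg = (0.0635+0.0627)/2 = 0.0631 mm
HV = 1.854*2/0.0631^2 = 931

931


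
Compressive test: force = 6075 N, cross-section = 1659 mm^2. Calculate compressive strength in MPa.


CS = 6075 / 1659 = 3.7 MPa

3.7


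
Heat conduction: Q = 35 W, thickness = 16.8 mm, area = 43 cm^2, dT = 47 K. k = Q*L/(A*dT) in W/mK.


k = 35*16.8/1000/(43/10000*47) = 2.91 W/mK

2.91


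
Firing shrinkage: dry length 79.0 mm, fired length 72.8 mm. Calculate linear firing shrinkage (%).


FS = (79.0 - 72.8) / 79.0 * 100 = 7.85%

7.85


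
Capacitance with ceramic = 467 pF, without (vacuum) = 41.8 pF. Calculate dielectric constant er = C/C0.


er = 467 / 41.8 = 11.17

11.17


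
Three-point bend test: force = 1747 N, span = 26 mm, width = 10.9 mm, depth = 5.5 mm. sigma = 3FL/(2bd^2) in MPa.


sigma = 3*1747*26/(2*10.9*5.5^2) = 206.6 MPa

206.6


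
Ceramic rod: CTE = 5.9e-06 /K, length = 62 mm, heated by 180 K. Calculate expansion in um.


dL = 5.9e-06 * 62 * 180 * 1000 = 65.844 um

65.844


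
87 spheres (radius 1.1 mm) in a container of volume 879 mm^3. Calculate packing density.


V_sphere = 4/3*pi*1.1^3 = 5.5753 mm^3
Total V = 87*5.5753 = 485.0511 mm^3
PD = 485.0511 / 879 = 0.552

0.552


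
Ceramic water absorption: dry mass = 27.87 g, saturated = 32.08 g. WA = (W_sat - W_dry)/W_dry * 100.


WA = (32.08 - 27.87) / 27.87 * 100 = 15.11%

15.11


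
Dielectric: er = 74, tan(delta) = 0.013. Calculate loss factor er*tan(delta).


Loss = 74 * 0.013 = 0.962

0.962


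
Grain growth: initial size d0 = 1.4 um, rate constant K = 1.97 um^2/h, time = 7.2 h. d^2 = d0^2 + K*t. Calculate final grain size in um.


d^2 = 1.4^2 + 1.97*7.2 = 16.144
d = sqrt(16.144) = 4.02 um

4.02


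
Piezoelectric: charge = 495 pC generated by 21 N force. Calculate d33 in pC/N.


d33 = 495 / 21 = 23.6 pC/N

23.6


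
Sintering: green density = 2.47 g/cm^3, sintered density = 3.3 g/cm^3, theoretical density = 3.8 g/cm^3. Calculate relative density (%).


Relative = 3.3 / 3.8 * 100 = 86.8%

86.8


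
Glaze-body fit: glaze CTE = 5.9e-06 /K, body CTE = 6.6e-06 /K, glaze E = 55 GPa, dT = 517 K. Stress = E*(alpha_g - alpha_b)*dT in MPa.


Stress = 55*1000*(5.9e-06 - 6.6e-06)*517 = -19.9 MPa

-19.9


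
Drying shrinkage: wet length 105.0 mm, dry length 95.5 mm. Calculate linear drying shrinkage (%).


DS = (105.0 - 95.5) / 105.0 * 100 = 9.05%

9.05


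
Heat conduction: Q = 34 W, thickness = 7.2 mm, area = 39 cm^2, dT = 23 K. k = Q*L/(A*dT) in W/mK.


k = 34*7.2/1000/(39/10000*23) = 2.73 W/mK

2.73


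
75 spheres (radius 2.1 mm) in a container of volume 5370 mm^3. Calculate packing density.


V_sphere = 4/3*pi*2.1^3 = 38.7924 mm^3
Total V = 75*38.7924 = 2909.43 mm^3
PD = 2909.43 / 5370 = 0.542

0.542


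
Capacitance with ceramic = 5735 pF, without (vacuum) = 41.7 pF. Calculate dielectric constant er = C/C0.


er = 5735 / 41.7 = 137.53

137.53


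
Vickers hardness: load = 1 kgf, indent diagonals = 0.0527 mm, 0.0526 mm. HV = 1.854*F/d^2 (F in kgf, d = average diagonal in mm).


d_avg = (0.0527+0.0526)/2 = 0.05265 mm
HV = 1.854*1/0.05265^2 = 669

669


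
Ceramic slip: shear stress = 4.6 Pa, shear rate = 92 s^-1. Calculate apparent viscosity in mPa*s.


eta = tau/gamma * 1000 = 4.6/92 * 1000 = 50.0 mPa*s

50.0


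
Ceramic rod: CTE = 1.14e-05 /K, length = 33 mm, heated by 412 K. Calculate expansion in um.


dL = 1.14e-05 * 33 * 412 * 1000 = 154.994 um

154.994


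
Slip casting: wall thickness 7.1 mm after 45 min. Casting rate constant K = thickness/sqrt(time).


K = 7.1 / sqrt(45) = 7.1 / 6.7082 = 1.058 mm/min^0.5

1.058


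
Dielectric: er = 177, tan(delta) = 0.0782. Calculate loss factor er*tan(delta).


Loss = 177 * 0.0782 = 13.841

13.841


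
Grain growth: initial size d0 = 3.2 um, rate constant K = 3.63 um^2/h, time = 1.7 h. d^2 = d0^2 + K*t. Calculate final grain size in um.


d^2 = 3.2^2 + 3.63*1.7 = 16.411
d = sqrt(16.411) = 4.05 um

4.05


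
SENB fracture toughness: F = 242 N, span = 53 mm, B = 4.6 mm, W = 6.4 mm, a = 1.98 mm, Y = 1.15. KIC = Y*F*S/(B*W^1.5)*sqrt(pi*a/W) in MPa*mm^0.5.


KIC = 1.15*242*53/(4.6*6.4^1.5)*sqrt(pi*1.98/6.4) = 195.24

195.24


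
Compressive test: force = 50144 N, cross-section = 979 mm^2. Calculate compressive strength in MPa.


CS = 50144 / 979 = 51.2 MPa

51.2


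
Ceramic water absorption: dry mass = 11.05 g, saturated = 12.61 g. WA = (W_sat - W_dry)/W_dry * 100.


WA = (12.61 - 11.05) / 11.05 * 100 = 14.12%

14.12


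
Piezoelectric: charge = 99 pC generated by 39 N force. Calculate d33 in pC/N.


d33 = 99 / 39 = 2.5 pC/N

2.5


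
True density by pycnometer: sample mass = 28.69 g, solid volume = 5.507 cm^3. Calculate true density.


TD = 28.69 / 5.507 = 5.21 g/cm^3

5.21


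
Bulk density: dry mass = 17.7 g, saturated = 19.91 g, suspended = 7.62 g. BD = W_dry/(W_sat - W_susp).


BD = 17.7 / (19.91 - 7.62) = 17.7 / 12.29 = 1.44 g/cm^3

1.44


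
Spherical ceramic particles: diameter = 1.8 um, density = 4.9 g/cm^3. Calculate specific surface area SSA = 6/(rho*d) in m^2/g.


SSA = 6 / (4.9 * 1.8) = 0.68 m^2/g

0.68


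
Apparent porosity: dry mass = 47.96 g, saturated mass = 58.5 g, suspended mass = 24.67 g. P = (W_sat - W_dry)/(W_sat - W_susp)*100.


P = (58.5 - 47.96) / (58.5 - 24.67) * 100 = 10.54 / 33.83 * 100 = 31.2%

31.2


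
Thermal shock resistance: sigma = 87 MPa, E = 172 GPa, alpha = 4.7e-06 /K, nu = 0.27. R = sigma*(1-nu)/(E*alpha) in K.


R = 87*(1-0.27)/(172*1000*4.7e-06) = 79 K

79


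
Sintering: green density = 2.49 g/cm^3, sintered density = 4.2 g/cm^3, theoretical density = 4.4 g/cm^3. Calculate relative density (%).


Relative = 4.2 / 4.4 * 100 = 95.5%

95.5


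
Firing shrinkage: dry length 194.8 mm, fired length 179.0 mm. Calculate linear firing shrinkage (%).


FS = (194.8 - 179.0) / 194.8 * 100 = 8.11%

8.11


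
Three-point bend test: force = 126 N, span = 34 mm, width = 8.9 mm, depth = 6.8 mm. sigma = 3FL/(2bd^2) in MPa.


sigma = 3*126*34/(2*8.9*6.8^2) = 15.6 MPa

15.6


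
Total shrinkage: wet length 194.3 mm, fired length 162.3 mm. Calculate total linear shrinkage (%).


TS = (194.3 - 162.3) / 194.3 * 100 = 16.47%

16.47


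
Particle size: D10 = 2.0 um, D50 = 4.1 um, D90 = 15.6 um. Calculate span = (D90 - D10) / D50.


Span = (15.6 - 2.0) / 4.1 = 13.6 / 4.1 = 3.317

3.317


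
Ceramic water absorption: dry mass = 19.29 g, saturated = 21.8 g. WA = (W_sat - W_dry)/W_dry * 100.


WA = (21.8 - 19.29) / 19.29 * 100 = 13.01%

13.01


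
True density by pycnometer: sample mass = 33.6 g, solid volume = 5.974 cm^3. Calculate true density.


TD = 33.6 / 5.974 = 5.624 g/cm^3

5.624


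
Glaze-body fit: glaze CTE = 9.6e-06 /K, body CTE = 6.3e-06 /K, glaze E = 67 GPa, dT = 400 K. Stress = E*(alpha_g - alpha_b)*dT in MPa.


Stress = 67*1000*(9.6e-06 - 6.3e-06)*400 = 88.4 MPa

88.4


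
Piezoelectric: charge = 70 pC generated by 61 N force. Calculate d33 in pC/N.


d33 = 70 / 61 = 1.1 pC/N

1.1


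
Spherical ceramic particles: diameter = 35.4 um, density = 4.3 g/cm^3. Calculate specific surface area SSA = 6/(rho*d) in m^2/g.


SSA = 6 / (4.3 * 35.4) = 0.039 m^2/g

0.039


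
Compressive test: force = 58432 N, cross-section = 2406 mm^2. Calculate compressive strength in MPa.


CS = 58432 / 2406 = 24.3 MPa

24.3


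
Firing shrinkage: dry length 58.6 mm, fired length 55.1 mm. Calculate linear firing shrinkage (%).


FS = (58.6 - 55.1) / 58.6 * 100 = 5.97%

5.97


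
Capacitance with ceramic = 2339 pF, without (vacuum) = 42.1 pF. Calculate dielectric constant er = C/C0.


er = 2339 / 42.1 = 55.56

55.56


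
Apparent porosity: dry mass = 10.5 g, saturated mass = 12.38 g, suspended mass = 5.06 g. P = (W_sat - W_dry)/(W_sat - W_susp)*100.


P = (12.38 - 10.5) / (12.38 - 5.06) * 100 = 1.88 / 7.32 * 100 = 25.7%

25.7


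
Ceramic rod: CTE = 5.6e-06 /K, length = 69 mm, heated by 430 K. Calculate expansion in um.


dL = 5.6e-06 * 69 * 430 * 1000 = 166.152 um

166.152


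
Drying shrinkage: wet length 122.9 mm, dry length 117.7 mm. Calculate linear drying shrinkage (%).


DS = (122.9 - 117.7) / 122.9 * 100 = 4.23%

4.23


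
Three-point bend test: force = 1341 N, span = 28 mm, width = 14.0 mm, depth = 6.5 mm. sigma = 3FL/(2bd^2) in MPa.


sigma = 3*1341*28/(2*14.0*6.5^2) = 95.2 MPa

95.2


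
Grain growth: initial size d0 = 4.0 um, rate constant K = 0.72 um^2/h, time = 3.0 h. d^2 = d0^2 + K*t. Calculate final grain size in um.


d^2 = 4.0^2 + 0.72*3.0 = 18.16
d = sqrt(18.16) = 4.26 um

4.26


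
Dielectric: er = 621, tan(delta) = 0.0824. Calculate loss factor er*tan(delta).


Loss = 621 * 0.0824 = 51.17

51.17


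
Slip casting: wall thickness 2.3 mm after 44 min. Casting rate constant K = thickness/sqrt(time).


K = 2.3 / sqrt(44) = 2.3 / 6.6332 = 0.347 mm/min^0.5

0.347


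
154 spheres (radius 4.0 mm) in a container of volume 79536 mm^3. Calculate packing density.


V_sphere = 4/3*pi*4.0^3 = 268.0826 mm^3
Total V = 154*268.0826 = 41284.7204 mm^3
PD = 41284.7204 / 79536 = 0.519

0.519


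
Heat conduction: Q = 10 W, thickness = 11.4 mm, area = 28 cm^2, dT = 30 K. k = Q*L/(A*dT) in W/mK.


k = 10*11.4/1000/(28/10000*30) = 1.36 W/mK

1.36


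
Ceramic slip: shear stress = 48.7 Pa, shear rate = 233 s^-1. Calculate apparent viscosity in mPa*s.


eta = tau/gamma * 1000 = 48.7/233 * 1000 = 209.0 mPa*s

209.0


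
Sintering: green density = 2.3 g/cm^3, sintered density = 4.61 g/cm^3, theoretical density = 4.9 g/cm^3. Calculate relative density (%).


Relative = 4.61 / 4.9 * 100 = 94.1%

94.1


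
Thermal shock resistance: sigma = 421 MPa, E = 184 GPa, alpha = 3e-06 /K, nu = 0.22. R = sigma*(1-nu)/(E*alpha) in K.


R = 421*(1-0.22)/(184*1000*3e-06) = 595 K

595


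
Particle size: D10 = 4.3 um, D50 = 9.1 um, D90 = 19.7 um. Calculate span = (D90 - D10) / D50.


Span = (19.7 - 4.3) / 9.1 = 15.4 / 9.1 = 1.692

1.692


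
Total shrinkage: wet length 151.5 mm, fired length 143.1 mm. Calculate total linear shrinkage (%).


TS = (151.5 - 143.1) / 151.5 * 100 = 5.54%

5.54


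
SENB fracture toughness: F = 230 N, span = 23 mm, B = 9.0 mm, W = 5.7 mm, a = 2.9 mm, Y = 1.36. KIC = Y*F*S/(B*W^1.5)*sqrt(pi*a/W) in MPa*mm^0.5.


KIC = 1.36*230*23/(9.0*5.7^1.5)*sqrt(pi*2.9/5.7) = 74.26

74.26


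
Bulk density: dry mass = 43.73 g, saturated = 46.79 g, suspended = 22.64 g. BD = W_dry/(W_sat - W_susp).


BD = 43.73 / (46.79 - 22.64) = 43.73 / 24.15 = 1.811 g/cm^3

1.811


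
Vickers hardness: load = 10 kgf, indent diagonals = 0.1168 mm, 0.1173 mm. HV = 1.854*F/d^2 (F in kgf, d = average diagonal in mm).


d_avg = (0.1168+0.1173)/2 = 0.11705 mm
HV = 1.854*10/0.11705^2 = 1353

1353


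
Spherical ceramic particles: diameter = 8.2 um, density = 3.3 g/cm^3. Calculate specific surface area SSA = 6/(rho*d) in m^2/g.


SSA = 6 / (3.3 * 8.2) = 0.222 m^2/g

0.222


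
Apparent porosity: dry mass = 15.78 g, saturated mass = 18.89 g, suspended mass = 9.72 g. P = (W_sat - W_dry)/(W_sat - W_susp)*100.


P = (18.89 - 15.78) / (18.89 - 9.72) * 100 = 3.11 / 9.17 * 100 = 33.9%

33.9


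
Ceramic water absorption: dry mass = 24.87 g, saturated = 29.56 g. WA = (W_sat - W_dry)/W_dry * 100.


WA = (29.56 - 24.87) / 24.87 * 100 = 18.86%

18.86


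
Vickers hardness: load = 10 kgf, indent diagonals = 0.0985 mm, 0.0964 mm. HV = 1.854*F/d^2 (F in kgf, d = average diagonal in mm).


d_avg = (0.0985+0.0964)/2 = 0.09745 mm
HV = 1.854*10/0.09745^2 = 1952

1952


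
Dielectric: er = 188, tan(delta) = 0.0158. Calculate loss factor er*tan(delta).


Loss = 188 * 0.0158 = 2.97

2.97


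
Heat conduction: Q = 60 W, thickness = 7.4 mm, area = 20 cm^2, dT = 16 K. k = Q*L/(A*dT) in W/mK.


k = 60*7.4/1000/(20/10000*16) = 13.88 W/mK

13.88


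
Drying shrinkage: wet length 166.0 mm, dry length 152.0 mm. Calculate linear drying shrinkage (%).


DS = (166.0 - 152.0) / 166.0 * 100 = 8.43%

8.43


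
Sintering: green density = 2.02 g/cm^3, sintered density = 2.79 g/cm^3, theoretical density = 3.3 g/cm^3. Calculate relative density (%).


Relative = 2.79 / 3.3 * 100 = 84.5%

84.5


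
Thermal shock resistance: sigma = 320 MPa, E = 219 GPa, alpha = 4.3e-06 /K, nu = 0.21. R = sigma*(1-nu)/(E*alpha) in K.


R = 320*(1-0.21)/(219*1000*4.3e-06) = 268 K

268


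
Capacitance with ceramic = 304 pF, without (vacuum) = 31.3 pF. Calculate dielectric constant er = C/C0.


er = 304 / 31.3 = 9.71

9.71


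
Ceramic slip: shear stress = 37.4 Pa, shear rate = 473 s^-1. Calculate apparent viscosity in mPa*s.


eta = tau/gamma * 1000 = 37.4/473 * 1000 = 79.1 mPa*s

79.1


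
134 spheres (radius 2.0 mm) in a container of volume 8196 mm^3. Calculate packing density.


V_sphere = 4/3*pi*2.0^3 = 33.5103 mm^3
Total V = 134*33.5103 = 4490.3802 mm^3
PD = 4490.3802 / 8196 = 0.548

0.548


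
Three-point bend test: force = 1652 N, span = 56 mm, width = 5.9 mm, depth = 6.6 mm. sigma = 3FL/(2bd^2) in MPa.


sigma = 3*1652*56/(2*5.9*6.6^2) = 539.9 MPa

539.9


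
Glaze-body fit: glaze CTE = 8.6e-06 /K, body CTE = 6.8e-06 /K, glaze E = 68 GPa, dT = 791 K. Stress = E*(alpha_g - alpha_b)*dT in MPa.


Stress = 68*1000*(8.6e-06 - 6.8e-06)*791 = 96.8 MPa

96.8


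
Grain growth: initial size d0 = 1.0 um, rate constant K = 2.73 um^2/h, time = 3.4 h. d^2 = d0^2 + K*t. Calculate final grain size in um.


d^2 = 1.0^2 + 2.73*3.4 = 10.282
d = sqrt(10.282) = 3.21 um

3.21


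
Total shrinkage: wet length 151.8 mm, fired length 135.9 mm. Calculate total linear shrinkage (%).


TS = (151.8 - 135.9) / 151.8 * 100 = 10.47%

10.47


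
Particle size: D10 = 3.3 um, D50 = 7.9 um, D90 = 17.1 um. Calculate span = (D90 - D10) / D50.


Span = (17.1 - 3.3) / 7.9 = 13.8 / 7.9 = 1.747

1.747


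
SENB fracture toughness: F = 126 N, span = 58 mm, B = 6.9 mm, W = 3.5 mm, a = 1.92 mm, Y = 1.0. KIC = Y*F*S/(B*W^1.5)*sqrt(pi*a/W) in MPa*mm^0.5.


KIC = 1.0*126*58/(6.9*3.5^1.5)*sqrt(pi*1.92/3.5) = 212.34

212.34


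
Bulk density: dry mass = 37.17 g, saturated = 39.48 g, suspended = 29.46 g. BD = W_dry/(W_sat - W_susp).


BD = 37.17 / (39.48 - 29.46) = 37.17 / 10.02 = 3.71 g/cm^3

3.71


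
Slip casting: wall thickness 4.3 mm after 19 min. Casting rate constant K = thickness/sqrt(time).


K = 4.3 / sqrt(19) = 4.3 / 4.3589 = 0.986 mm/min^0.5

0.986


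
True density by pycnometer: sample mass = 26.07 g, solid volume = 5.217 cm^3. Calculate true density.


TD = 26.07 / 5.217 = 4.997 g/cm^3

4.997


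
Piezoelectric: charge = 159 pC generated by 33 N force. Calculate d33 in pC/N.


d33 = 159 / 33 = 4.8 pC/N

4.8


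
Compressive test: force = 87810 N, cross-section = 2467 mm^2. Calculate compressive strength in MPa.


CS = 87810 / 2467 = 35.6 MPa

35.6


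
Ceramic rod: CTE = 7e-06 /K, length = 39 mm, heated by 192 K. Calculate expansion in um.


dL = 7e-06 * 39 * 192 * 1000 = 52.416 um

52.416


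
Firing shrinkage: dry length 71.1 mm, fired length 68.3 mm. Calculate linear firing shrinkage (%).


FS = (71.1 - 68.3) / 71.1 * 100 = 3.94%

3.94


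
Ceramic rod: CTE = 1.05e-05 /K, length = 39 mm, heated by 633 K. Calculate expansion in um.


dL = 1.05e-05 * 39 * 633 * 1000 = 259.214 um

259.214


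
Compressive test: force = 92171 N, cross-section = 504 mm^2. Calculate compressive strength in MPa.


CS = 92171 / 504 = 182.9 MPa

182.9


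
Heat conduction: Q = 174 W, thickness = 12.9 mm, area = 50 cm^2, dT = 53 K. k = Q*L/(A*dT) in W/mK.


k = 174*12.9/1000/(50/10000*53) = 8.47 W/mK

8.47


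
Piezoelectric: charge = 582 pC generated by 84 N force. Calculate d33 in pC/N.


d33 = 582 / 84 = 6.9 pC/N

6.9


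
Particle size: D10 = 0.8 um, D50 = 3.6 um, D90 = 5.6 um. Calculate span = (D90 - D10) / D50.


Span = (5.6 - 0.8) / 3.6 = 4.8 / 3.6 = 1.333

1.333


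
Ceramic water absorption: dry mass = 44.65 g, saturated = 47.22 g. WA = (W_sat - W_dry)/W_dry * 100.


WA = (47.22 - 44.65) / 44.65 * 100 = 5.76%

5.76


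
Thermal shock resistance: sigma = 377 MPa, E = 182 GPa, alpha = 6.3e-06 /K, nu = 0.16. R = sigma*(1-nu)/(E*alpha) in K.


R = 377*(1-0.16)/(182*1000*6.3e-06) = 276 K

276


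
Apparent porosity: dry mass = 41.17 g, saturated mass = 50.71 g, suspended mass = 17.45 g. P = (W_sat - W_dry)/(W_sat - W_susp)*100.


P = (50.71 - 41.17) / (50.71 - 17.45) * 100 = 9.54 / 33.26 * 100 = 28.7%

28.7


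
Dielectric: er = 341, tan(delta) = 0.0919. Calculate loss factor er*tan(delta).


Loss = 341 * 0.0919 = 31.338

31.338


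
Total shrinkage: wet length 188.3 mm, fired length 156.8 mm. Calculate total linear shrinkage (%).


TS = (188.3 - 156.8) / 188.3 * 100 = 16.73%

16.73


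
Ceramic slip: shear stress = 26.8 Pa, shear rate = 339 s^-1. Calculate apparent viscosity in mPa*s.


eta = tau/gamma * 1000 = 26.8/339 * 1000 = 79.1 mPa*s

79.1


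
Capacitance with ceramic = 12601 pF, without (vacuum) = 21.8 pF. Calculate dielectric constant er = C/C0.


er = 12601 / 21.8 = 578.03

578.03


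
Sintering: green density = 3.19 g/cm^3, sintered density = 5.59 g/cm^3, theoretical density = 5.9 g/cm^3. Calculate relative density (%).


Relative = 5.59 / 5.9 * 100 = 94.7%

94.7


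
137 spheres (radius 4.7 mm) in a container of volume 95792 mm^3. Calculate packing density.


V_sphere = 4/3*pi*4.7^3 = 434.8928 mm^3
Total V = 137*434.8928 = 59580.3136 mm^3
PD = 59580.3136 / 95792 = 0.622

0.622


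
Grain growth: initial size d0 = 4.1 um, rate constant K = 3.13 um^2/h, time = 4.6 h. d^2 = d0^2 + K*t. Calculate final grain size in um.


d^2 = 4.1^2 + 3.13*4.6 = 31.208
d = sqrt(31.208) = 5.59 um

5.59


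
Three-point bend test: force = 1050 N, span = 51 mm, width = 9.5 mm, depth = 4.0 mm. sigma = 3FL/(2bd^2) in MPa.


sigma = 3*1050*51/(2*9.5*4.0^2) = 528.5 MPa

528.5


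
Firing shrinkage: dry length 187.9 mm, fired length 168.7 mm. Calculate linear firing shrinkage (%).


FS = (187.9 - 168.7) / 187.9 * 100 = 10.22%

10.22


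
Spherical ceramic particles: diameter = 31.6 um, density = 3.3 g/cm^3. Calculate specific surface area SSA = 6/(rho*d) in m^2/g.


SSA = 6 / (3.3 * 31.6) = 0.058 m^2/g

0.058


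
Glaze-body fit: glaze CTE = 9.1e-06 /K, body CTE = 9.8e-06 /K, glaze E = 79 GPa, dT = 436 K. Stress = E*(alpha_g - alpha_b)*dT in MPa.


Stress = 79*1000*(9.1e-06 - 9.8e-06)*436 = -24.1 MPa

-24.1


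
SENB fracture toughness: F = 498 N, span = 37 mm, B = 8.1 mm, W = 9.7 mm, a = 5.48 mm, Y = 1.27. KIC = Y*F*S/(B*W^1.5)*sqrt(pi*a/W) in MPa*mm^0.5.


KIC = 1.27*498*37/(8.1*9.7^1.5)*sqrt(pi*5.48/9.7) = 127.4

127.4


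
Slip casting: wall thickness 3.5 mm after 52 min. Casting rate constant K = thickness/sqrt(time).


K = 3.5 / sqrt(52) = 3.5 / 7.2111 = 0.485 mm/min^0.5

0.485


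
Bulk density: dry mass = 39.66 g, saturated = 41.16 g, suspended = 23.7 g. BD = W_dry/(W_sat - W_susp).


BD = 39.66 / (41.16 - 23.7) = 39.66 / 17.46 = 2.271 g/cm^3

2.271


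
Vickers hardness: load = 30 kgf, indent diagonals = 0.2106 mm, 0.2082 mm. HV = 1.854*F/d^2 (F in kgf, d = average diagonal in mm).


d_avg = (0.2106+0.2082)/2 = 0.2094 mm
HV = 1.854*30/0.2094^2 = 1268

1268


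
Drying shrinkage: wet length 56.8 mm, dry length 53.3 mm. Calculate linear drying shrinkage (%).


DS = (56.8 - 53.3) / 56.8 * 100 = 6.16%

6.16


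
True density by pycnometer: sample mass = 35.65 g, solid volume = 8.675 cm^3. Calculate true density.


TD = 35.65 / 8.675 = 4.11 g/cm^3

4.11


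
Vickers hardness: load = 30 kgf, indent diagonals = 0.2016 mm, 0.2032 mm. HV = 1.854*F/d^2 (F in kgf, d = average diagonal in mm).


d_avg = (0.2016+0.2032)/2 = 0.2024 mm
HV = 1.854*30/0.2024^2 = 1358

1358


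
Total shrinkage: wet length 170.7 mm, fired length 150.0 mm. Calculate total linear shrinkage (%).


TS = (170.7 - 150.0) / 170.7 * 100 = 12.13%

12.13


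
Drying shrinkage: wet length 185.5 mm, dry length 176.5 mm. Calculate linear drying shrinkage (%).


DS = (185.5 - 176.5) / 185.5 * 100 = 4.85%

4.85


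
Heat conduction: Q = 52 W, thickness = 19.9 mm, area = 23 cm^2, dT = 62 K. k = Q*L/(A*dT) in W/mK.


k = 52*19.9/1000/(23/10000*62) = 7.26 W/mK

7.26


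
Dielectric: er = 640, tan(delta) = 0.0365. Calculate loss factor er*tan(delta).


Loss = 640 * 0.0365 = 23.36

23.36


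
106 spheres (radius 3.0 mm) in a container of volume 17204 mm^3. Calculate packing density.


V_sphere = 4/3*pi*3.0^3 = 113.0973 mm^3
Total V = 106*113.0973 = 11988.3138 mm^3
PD = 11988.3138 / 17204 = 0.697

0.697


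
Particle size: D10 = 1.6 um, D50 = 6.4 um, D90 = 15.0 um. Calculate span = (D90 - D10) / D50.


Span = (15.0 - 1.6) / 6.4 = 13.4 / 6.4 = 2.094

2.094


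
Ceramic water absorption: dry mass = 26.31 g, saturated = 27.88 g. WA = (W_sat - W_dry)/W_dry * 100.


WA = (27.88 - 26.31) / 26.31 * 100 = 5.97%

5.97


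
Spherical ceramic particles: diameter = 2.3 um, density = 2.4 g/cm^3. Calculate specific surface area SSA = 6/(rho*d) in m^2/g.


SSA = 6 / (2.4 * 2.3) = 1.087 m^2/g

1.087


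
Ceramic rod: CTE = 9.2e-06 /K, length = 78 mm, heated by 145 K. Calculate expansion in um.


dL = 9.2e-06 * 78 * 145 * 1000 = 104.052 um

104.052


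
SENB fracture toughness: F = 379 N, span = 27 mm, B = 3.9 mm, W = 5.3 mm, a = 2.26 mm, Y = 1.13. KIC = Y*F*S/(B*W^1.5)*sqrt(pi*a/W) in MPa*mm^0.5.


KIC = 1.13*379*27/(3.9*5.3^1.5)*sqrt(pi*2.26/5.3) = 281.25

281.25


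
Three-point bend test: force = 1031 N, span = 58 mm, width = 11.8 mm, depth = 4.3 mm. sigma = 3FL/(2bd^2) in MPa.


sigma = 3*1031*58/(2*11.8*4.3^2) = 411.1 MPa

411.1


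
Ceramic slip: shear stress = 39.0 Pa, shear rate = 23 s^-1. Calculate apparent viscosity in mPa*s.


eta = tau/gamma * 1000 = 39.0/23 * 1000 = 1695.7 mPa*s

1695.7


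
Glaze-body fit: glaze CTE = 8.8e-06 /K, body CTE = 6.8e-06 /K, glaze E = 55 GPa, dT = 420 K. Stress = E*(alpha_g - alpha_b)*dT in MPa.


Stress = 55*1000*(8.8e-06 - 6.8e-06)*420 = 46.2 MPa

46.2


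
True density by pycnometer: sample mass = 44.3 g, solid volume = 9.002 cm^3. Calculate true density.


TD = 44.3 / 9.002 = 4.921 g/cm^3

4.921


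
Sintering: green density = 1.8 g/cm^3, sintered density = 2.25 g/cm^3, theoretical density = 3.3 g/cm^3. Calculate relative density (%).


Relative = 2.25 / 3.3 * 100 = 68.2%

68.2


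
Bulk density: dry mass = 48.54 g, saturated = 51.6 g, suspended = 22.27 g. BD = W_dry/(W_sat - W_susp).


BD = 48.54 / (51.6 - 22.27) = 48.54 / 29.33 = 1.655 g/cm^3

1.655


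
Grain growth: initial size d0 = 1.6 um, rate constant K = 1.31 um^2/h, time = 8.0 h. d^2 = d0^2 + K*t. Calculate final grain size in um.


d^2 = 1.6^2 + 1.31*8.0 = 13.04
d = sqrt(13.04) = 3.61 um

3.61


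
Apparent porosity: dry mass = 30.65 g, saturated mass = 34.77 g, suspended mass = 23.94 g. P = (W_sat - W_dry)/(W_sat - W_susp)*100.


P = (34.77 - 30.65) / (34.77 - 23.94) * 100 = 4.12 / 10.83 * 100 = 38.0%

38.0


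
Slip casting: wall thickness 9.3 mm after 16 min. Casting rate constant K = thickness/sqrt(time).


K = 9.3 / sqrt(16) = 9.3 / 4.0 = 2.325 mm/min^0.5

2.325


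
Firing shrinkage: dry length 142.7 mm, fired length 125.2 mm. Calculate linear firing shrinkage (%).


FS = (142.7 - 125.2) / 142.7 * 100 = 12.26%

12.26


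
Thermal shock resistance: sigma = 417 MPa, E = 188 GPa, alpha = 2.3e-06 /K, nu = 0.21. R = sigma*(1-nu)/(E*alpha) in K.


R = 417*(1-0.21)/(188*1000*2.3e-06) = 762 K

762


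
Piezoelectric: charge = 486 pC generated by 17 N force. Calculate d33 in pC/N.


d33 = 486 / 17 = 28.6 pC/N

28.6


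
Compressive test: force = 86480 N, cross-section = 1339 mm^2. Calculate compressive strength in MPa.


CS = 86480 / 1339 = 64.6 MPa

64.6


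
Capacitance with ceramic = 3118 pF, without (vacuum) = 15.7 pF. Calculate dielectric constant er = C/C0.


er = 3118 / 15.7 = 198.6

198.6


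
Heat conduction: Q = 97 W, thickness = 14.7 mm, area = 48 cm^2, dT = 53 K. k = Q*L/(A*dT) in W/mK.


k = 97*14.7/1000/(48/10000*53) = 5.6 W/mK

5.6


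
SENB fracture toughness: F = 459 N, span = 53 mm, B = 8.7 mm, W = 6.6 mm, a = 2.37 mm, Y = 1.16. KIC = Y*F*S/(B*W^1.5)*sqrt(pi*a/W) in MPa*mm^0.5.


KIC = 1.16*459*53/(8.7*6.6^1.5)*sqrt(pi*2.37/6.6) = 203.18

203.18


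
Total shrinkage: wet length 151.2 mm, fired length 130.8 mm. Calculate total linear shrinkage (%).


TS = (151.2 - 130.8) / 151.2 * 100 = 13.49%

13.49


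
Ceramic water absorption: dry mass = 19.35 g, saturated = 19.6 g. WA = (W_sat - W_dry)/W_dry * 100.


WA = (19.6 - 19.35) / 19.35 * 100 = 1.29%

1.29


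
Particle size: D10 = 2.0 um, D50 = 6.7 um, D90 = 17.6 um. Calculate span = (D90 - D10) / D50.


Span = (17.6 - 2.0) / 6.7 = 15.6 / 6.7 = 2.328

2.328


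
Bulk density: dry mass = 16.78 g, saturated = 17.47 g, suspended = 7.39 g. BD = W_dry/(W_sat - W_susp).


BD = 16.78 / (17.47 - 7.39) = 16.78 / 10.08 = 1.665 g/cm^3

1.665


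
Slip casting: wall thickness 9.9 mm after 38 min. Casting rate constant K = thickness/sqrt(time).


K = 9.9 / sqrt(38) = 9.9 / 6.1644 = 1.606 mm/min^0.5

1.606


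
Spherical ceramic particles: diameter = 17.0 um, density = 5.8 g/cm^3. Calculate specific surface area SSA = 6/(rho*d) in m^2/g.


SSA = 6 / (5.8 * 17.0) = 0.061 m^2/g

0.061


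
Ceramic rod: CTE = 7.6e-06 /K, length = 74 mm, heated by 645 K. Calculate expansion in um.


dL = 7.6e-06 * 74 * 645 * 1000 = 362.748 um

362.748


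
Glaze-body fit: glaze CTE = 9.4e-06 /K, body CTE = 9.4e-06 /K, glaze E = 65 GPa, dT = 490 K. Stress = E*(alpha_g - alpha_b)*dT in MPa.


Stress = 65*1000*(9.4e-06 - 9.4e-06)*490 = 0.0 MPa

0.0


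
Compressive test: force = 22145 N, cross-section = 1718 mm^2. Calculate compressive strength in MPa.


CS = 22145 / 1718 = 12.9 MPa

12.9


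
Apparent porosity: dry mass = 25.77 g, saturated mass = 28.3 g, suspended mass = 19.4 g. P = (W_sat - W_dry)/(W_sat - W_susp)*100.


P = (28.3 - 25.77) / (28.3 - 19.4) * 100 = 2.53 / 8.9 * 100 = 28.4%

28.4


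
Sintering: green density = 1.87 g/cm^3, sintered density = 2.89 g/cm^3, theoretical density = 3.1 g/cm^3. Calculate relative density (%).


Relative = 2.89 / 3.1 * 100 = 93.2%

93.2


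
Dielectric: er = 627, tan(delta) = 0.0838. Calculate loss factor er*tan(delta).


Loss = 627 * 0.0838 = 52.543

52.543


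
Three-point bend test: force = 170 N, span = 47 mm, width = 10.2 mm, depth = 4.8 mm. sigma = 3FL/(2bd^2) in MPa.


sigma = 3*170*47/(2*10.2*4.8^2) = 51.0 MPa

51.0


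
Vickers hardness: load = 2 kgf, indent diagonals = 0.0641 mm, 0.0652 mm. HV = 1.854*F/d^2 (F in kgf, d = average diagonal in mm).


d_avg = (0.0641+0.0652)/2 = 0.06465 mm
HV = 1.854*2/0.06465^2 = 887

887


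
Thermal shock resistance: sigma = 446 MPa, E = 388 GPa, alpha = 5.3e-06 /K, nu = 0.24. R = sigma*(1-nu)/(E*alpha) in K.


R = 446*(1-0.24)/(388*1000*5.3e-06) = 165 K

165


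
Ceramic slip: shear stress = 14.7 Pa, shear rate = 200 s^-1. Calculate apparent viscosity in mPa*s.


eta = tau/gamma * 1000 = 14.7/200 * 1000 = 73.5 mPa*s

73.5


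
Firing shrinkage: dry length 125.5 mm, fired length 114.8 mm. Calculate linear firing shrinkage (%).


FS = (125.5 - 114.8) / 125.5 * 100 = 8.53%

8.53


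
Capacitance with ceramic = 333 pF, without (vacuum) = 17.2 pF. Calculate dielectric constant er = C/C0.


er = 333 / 17.2 = 19.36

19.36


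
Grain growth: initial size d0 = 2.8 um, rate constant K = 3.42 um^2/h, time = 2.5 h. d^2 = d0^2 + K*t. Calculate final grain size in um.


d^2 = 2.8^2 + 3.42*2.5 = 16.39
d = sqrt(16.39) = 4.05 um

4.05


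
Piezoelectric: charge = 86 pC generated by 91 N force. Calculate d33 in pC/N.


d33 = 86 / 91 = 0.9 pC/N

0.9


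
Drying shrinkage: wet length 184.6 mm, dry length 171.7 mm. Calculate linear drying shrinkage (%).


DS = (184.6 - 171.7) / 184.6 * 100 = 6.99%

6.99


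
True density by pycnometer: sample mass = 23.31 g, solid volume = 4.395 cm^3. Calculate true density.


TD = 23.31 / 4.395 = 5.304 g/cm^3

5.304


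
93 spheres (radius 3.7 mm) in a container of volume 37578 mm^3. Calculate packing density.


V_sphere = 4/3*pi*3.7^3 = 212.1748 mm^3
Total V = 93*212.1748 = 19732.2564 mm^3
PD = 19732.2564 / 37578 = 0.525

0.525


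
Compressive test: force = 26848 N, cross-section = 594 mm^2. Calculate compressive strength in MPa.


CS = 26848 / 594 = 45.2 MPa

45.2


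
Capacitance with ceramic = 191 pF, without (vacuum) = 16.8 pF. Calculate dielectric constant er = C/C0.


er = 191 / 16.8 = 11.37

11.37


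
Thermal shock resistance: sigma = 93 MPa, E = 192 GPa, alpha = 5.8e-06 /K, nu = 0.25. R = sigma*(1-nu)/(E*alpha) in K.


R = 93*(1-0.25)/(192*1000*5.8e-06) = 63 K

63


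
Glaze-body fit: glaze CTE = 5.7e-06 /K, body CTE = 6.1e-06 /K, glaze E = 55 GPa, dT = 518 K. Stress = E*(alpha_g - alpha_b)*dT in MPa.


Stress = 55*1000*(5.7e-06 - 6.1e-06)*518 = -11.4 MPa

-11.4


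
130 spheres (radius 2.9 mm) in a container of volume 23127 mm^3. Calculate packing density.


V_sphere = 4/3*pi*2.9^3 = 102.1604 mm^3
Total V = 130*102.1604 = 13280.852 mm^3
PD = 13280.852 / 23127 = 0.574

0.574


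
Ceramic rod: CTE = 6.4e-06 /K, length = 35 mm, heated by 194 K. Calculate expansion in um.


dL = 6.4e-06 * 35 * 194 * 1000 = 43.456 um

43.456


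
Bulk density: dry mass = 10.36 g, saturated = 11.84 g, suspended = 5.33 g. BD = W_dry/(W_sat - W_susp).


BD = 10.36 / (11.84 - 5.33) = 10.36 / 6.51 = 1.591 g/cm^3

1.591


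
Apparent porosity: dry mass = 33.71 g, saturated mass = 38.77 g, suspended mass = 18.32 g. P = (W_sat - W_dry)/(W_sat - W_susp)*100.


P = (38.77 - 33.71) / (38.77 - 18.32) * 100 = 5.06 / 20.45 * 100 = 24.7%

24.7


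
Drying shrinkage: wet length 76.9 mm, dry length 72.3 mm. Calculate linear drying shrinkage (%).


DS = (76.9 - 72.3) / 76.9 * 100 = 5.98%

5.98


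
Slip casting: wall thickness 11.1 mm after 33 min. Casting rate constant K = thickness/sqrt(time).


K = 11.1 / sqrt(33) = 11.1 / 5.7446 = 1.932 mm/min^0.5

1.932


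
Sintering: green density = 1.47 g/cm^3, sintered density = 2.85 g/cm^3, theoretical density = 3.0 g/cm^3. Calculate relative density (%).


Relative = 2.85 / 3.0 * 100 = 95.0%

95.0


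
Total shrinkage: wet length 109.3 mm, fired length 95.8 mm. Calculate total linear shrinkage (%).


TS = (109.3 - 95.8) / 109.3 * 100 = 12.35%

12.35


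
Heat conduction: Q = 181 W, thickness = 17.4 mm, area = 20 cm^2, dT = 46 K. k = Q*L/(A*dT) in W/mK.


k = 181*17.4/1000/(20/10000*46) = 34.23 W/mK

34.23


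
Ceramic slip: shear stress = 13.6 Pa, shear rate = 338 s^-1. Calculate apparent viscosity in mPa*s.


eta = tau/gamma * 1000 = 13.6/338 * 1000 = 40.2 mPa*s

40.2


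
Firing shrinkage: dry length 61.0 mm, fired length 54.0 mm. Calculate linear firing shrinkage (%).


FS = (61.0 - 54.0) / 61.0 * 100 = 11.48%

11.48


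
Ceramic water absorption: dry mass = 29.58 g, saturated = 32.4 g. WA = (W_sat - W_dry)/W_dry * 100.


WA = (32.4 - 29.58) / 29.58 * 100 = 9.53%

9.53


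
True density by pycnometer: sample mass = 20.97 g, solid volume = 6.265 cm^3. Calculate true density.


TD = 20.97 / 6.265 = 3.347 g/cm^3

3.347


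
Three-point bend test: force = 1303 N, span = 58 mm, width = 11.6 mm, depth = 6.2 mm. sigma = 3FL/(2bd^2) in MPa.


sigma = 3*1303*58/(2*11.6*6.2^2) = 254.2 MPa

254.2


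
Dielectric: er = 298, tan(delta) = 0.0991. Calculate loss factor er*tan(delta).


Loss = 298 * 0.0991 = 29.532

29.532


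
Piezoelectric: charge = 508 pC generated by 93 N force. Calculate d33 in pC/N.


d33 = 508 / 93 = 5.5 pC/N

5.5


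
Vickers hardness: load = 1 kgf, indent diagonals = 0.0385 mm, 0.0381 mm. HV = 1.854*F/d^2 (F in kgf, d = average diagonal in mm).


d_avg = (0.0385+0.0381)/2 = 0.0383 mm
HV = 1.854*1/0.0383^2 = 1264

1264


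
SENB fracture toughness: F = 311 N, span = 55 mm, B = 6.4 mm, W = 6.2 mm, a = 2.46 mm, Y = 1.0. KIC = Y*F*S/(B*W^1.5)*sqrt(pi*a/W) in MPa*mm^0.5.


KIC = 1.0*311*55/(6.4*6.2^1.5)*sqrt(pi*2.46/6.2) = 193.29

193.29


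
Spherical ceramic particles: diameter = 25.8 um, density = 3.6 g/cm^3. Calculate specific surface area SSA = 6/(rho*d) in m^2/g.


SSA = 6 / (3.6 * 25.8) = 0.065 m^2/g

0.065


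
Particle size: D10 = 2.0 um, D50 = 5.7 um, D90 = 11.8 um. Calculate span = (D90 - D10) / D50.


Span = (11.8 - 2.0) / 5.7 = 9.8 / 5.7 = 1.719

1.719


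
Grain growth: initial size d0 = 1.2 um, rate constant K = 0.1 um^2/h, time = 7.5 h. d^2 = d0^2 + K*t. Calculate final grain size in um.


d^2 = 1.2^2 + 0.1*7.5 = 2.19
d = sqrt(2.19) = 1.48 um

1.48


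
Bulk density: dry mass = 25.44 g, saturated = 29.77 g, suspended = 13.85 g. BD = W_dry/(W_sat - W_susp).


BD = 25.44 / (29.77 - 13.85) = 25.44 / 15.92 = 1.598 g/cm^3

1.598


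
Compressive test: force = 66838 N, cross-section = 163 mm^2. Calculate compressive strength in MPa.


CS = 66838 / 163 = 410.0 MPa

410.0


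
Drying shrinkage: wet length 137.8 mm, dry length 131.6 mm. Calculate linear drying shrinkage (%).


DS = (137.8 - 131.6) / 137.8 * 100 = 4.5%

4.5


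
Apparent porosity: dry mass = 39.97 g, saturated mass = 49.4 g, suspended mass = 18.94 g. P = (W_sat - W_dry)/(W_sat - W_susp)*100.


P = (49.4 - 39.97) / (49.4 - 18.94) * 100 = 9.43 / 30.46 * 100 = 31.0%

31.0


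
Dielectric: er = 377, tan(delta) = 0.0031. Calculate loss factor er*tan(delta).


Loss = 377 * 0.0031 = 1.169

1.169


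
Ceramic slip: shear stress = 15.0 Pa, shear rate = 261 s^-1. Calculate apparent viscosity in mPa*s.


eta = tau/gamma * 1000 = 15.0/261 * 1000 = 57.5 mPa*s

57.5


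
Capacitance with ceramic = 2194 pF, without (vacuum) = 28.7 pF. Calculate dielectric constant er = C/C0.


er = 2194 / 28.7 = 76.45

76.45


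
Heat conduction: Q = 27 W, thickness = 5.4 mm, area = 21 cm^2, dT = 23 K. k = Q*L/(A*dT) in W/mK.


k = 27*5.4/1000/(21/10000*23) = 3.02 W/mK

3.02


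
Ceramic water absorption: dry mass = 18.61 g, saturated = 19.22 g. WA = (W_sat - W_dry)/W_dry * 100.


WA = (19.22 - 18.61) / 18.61 * 100 = 3.28%

3.28


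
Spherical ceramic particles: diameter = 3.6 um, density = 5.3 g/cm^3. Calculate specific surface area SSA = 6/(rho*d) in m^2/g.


SSA = 6 / (5.3 * 3.6) = 0.314 m^2/g

0.314


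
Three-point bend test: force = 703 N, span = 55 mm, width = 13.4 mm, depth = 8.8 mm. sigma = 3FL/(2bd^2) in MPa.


sigma = 3*703*55/(2*13.4*8.8^2) = 55.9 MPa

55.9


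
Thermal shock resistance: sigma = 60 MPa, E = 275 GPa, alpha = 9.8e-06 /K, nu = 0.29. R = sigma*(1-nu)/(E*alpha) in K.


R = 60*(1-0.29)/(275*1000*9.8e-06) = 16 K

16


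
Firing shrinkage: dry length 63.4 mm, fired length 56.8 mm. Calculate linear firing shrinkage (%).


FS = (63.4 - 56.8) / 63.4 * 100 = 10.41%

10.41


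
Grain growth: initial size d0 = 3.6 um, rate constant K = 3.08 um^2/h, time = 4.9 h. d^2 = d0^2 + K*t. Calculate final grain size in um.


d^2 = 3.6^2 + 3.08*4.9 = 28.052
d = sqrt(28.052) = 5.3 um

5.3


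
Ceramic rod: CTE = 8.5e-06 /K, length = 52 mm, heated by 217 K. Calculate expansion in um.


dL = 8.5e-06 * 52 * 217 * 1000 = 95.914 um

95.914


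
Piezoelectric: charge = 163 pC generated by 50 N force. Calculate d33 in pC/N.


d33 = 163 / 50 = 3.3 pC/N

3.3


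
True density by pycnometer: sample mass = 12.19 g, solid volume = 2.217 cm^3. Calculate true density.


TD = 12.19 / 2.217 = 5.498 g/cm^3

5.498


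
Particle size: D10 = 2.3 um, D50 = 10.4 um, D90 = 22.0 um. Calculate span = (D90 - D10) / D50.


Span = (22.0 - 2.3) / 10.4 = 19.7 / 10.4 = 1.894

1.894


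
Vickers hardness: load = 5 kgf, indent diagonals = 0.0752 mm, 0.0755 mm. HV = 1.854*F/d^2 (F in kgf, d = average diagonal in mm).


d_avg = (0.0752+0.0755)/2 = 0.07535 mm
HV = 1.854*5/0.07535^2 = 1633

1633


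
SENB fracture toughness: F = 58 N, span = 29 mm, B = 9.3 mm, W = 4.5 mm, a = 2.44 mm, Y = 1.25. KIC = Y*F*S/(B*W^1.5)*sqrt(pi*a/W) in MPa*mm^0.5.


KIC = 1.25*58*29/(9.3*4.5^1.5)*sqrt(pi*2.44/4.5) = 30.91

30.91
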